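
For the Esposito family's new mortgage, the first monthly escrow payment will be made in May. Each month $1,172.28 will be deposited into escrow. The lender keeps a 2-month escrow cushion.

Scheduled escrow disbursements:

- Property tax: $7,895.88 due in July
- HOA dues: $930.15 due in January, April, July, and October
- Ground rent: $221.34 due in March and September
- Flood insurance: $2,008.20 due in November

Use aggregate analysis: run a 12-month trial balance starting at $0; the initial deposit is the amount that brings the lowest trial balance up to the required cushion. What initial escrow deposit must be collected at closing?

Cushion = 2 × $1,172.28 = $2,344.56
Trial balance (start $0, +$1,172.28 each month, − disbursements):
  May: +$1,172.28 → $1,172.28
  Jun: +$1,172.28 → $2,344.56
  Jul: +$1,172.28 − $8,826.03 → -$5,309.19
  Aug: +$1,172.28 → -$4,136.91
  Sep: +$1,172.28 − $221.34 → -$3,185.97
  Oct: +$1,172.28 − $930.15 → -$2,943.84
  Nov: +$1,172.28 − $2,008.20 → -$3,779.76
  Dec: +$1,172.28 → -$2,607.48
  Jan: +$1,172.28 − $930.15 → -$2,365.35
  Feb: +$1,172.28 → -$1,193.07
  Mar: +$1,172.28 − $221.34 → -$242.13
  Apr: +$1,172.28 − $930.15 → $0.00
Lowest trial balance = -$5,309.19 (Jul)
Initial deposit = cushion − low point = $2,344.56 − (-$5,309.19) = $7,653.75

$7,653.75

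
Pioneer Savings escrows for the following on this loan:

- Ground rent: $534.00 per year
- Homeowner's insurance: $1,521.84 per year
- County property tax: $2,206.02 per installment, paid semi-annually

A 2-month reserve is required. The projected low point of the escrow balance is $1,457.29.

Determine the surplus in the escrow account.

$379.31

Ground rent: $534.00
Homeowner's insurance: $1,521.84
County property tax: $2,206.02 × 2 = $4,412.04
Combined annual = $534.00 + $1,521.84 + $4,412.04 = $6,467.88
Per month = $6,467.88 / 12 = $538.99
Required reserve = 2 × $538.99 = $1,077.98
Excess over cushion: $1,457.29 − $1,077.98 = $379.31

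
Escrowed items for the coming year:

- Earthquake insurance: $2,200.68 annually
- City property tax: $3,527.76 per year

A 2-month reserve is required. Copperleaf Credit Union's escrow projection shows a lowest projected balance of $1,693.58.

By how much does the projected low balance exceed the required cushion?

$738.84

Earthquake insurance = $2,200.68
City property tax = $3,527.76
Annual escrow total = $2,200.68 + $3,527.76 = $5,728.44
Base monthly escrow = $5,728.44 / 12 = $477.37
Required cushion = 2 × $477.37 = $954.74
Surplus = $1,693.58 − $954.74 = $738.84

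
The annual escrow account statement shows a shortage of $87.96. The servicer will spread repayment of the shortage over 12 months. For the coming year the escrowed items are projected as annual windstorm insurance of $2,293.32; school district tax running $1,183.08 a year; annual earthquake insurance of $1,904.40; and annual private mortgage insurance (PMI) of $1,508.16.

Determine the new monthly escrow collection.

$581.41

Windstorm insurance: $2,293.32 per year
School district tax: $1,183.08 per year
Earthquake insurance: $1,904.40 per year
Private mortgage insurance (PMI): $1,508.16 per year
Total annual escrow = $6,888.96
Base monthly escrow = $6,888.96 ÷ 12 = $574.08
Shortage per month = $87.96 ÷ 12 = $7.33
Adjusted monthly = $574.08 + $7.33 = $581.41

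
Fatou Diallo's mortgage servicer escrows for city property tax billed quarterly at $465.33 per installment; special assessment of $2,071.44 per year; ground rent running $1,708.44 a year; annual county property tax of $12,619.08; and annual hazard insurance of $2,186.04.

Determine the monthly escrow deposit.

$1,703.86

City property tax = $465.33 × 4 = $1,861.32 annually
Special assessment = $2,071.44 annually
Ground rent = $1,708.44 annually
County property tax = $12,619.08 annually
Hazard insurance = $2,186.04 annually
Total per year = $1,861.32 + $2,071.44 + $1,708.44 + $12,619.08 + $2,186.04 = $20,446.32
Base monthly escrow = $20,446.32 / 12 = $1,703.86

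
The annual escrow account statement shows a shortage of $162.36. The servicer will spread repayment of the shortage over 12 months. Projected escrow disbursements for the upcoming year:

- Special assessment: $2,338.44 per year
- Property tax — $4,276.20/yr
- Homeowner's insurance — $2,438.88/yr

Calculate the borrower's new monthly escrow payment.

Special assessment: $2,338.44 annually
Property tax: $4,276.20 annually
Homeowner's insurance: $2,438.88 annually
Yearly total = $2,338.44 + $4,276.20 + $2,438.88 = $9,053.52
Per month = $9,053.52 ÷ 12 = $754.46
Monthly shortage recovery: $162.36 ÷ 12 = $13.53
New monthly escrow = $754.46 + $13.53 = $767.99

$767.99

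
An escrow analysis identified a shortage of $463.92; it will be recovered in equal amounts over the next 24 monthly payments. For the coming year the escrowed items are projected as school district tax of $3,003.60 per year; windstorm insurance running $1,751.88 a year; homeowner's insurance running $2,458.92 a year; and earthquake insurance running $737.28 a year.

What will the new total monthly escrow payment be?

$681.97

School district tax: $3,003.60/yr
Windstorm insurance: $1,751.88/yr
Homeowner's insurance: $2,458.92/yr
Earthquake insurance: $737.28/yr
Yearly total = $3,003.60 + $1,751.88 + $2,458.92 + $737.28 = $7,951.68
Base monthly escrow = $7,951.68 ÷ 12 = $662.64
Shortage spread = $463.92 / 24 = $19.33/mo
New monthly escrow = $662.64 + $19.33 = $681.97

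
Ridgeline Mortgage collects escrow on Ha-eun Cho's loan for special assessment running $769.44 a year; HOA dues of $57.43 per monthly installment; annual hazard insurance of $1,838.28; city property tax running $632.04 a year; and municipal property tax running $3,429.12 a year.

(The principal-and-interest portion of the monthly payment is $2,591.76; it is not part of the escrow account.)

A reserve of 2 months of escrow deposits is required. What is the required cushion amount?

$1,226.34

Special assessment: $769.44 per year
HOA dues: $57.43 × 12 = $689.16 per year
Hazard insurance: $1,838.28 per year
City property tax: $632.04 per year
Municipal property tax: $3,429.12 per year
Total per year = $769.44 + $689.16 + $1,838.28 + $632.04 + $3,429.12 = $7,358.04
Monthly escrow = $7,358.04 / 12 = $613.17
Cushion = 2 × $613.17 = $1,226.34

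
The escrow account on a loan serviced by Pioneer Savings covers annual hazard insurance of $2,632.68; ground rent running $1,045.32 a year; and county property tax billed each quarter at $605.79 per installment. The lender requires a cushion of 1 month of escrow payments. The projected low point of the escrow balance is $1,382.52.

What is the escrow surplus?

Hazard insurance = $2,632.68 per year
Ground rent = $1,045.32 per year
County property tax = $605.79 × 4 = $2,423.16 per year
Yearly total = $6,101.16
Monthly = $6,101.16 ÷ 12 = $508.43
Required reserve = 1 × $508.43 = $508.43
Surplus = $1,382.52 − $508.43 = $874.09

$874.09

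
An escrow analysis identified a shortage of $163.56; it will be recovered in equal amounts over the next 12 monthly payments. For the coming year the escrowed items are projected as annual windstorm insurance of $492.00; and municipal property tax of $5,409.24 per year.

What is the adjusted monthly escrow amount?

$505.40

Windstorm insurance = $492.00
Municipal property tax = $5,409.24
Yearly total = $492.00 + $5,409.24 = $5,901.24
Base monthly escrow = $5,901.24 / 12 = $491.77
Monthly shortage recovery: $163.56 ÷ 12 = $13.63
Adjusted monthly = $491.77 + $13.63 = $505.40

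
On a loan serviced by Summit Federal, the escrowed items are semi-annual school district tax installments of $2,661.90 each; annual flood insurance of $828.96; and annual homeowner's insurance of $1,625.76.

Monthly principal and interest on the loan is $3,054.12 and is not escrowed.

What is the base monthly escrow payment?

School district tax — $2,661.90 × 2 = $5,323.80 annually
Flood insurance — $828.96 annually
Homeowner's insurance — $1,625.76 annually
Total annual escrow = $5,323.80 + $828.96 + $1,625.76 = $7,778.52
Base monthly escrow = $7,778.52 ÷ 12 = $648.21

$648.21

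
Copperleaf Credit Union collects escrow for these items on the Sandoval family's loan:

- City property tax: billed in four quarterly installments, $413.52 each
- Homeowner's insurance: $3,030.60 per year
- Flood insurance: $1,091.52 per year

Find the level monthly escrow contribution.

City property tax = $413.52 × 4 = $1,654.08 per year
Homeowner's insurance = $3,030.60 per year
Flood insurance = $1,091.52 per year
Total per year = $5,776.20
Per month = $5,776.20 ÷ 12 = $481.35

$481.35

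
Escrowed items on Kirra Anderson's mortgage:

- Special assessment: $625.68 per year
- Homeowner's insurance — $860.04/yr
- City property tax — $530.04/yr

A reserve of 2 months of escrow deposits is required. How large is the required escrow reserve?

Special assessment = $625.68/yr
Homeowner's insurance = $860.04/yr
City property tax = $530.04/yr
Yearly total = $2,015.76
Monthly = $2,015.76 ÷ 12 = $167.98
Cushion = 2 × $167.98 = $335.96

$335.96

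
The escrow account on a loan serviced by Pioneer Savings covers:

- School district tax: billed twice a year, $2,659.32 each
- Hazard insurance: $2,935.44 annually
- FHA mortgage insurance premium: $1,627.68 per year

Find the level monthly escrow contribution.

School district tax = $2,659.32 × 2 = $5,318.64 annually
Hazard insurance = $2,935.44 annually
FHA mortgage insurance premium = $1,627.68 annually
Total per year = $5,318.64 + $2,935.44 + $1,627.68 = $9,881.76
Monthly = $9,881.76 / 12 = $823.48

$823.48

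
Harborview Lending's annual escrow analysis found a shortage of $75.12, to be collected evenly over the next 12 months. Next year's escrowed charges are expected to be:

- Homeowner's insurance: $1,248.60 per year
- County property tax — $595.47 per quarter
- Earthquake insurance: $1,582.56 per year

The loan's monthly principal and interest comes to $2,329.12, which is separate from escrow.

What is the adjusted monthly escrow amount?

Homeowner's insurance — $1,248.60/yr
County property tax — $595.47 × 4 = $2,381.88/yr
Earthquake insurance — $1,582.56/yr
Yearly total = $5,213.04
Per month = $5,213.04 ÷ 12 = $434.42
Shortage per month = $75.12 ÷ 12 = $6.26
New monthly escrow = $434.42 + $6.26 = $440.68

$440.68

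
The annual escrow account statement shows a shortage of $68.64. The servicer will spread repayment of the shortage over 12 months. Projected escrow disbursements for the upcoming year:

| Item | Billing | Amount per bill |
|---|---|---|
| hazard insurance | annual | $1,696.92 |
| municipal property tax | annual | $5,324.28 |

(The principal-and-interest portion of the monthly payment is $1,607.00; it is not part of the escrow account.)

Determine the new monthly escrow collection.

$590.82

Hazard insurance — $1,696.92/yr
Municipal property tax — $5,324.28/yr
Total per year = $7,021.20
Monthly escrow = $7,021.20 / 12 = $585.10
Shortage spread = $68.64 / 12 = $5.72/mo
Adjusted monthly = $585.10 + $5.72 = $590.82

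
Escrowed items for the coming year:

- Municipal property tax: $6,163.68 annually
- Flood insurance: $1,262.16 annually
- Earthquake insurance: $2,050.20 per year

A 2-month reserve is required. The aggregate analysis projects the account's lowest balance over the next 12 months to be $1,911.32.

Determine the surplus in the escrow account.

$331.98

Municipal property tax = $6,163.68 per year
Flood insurance = $1,262.16 per year
Earthquake insurance = $2,050.20 per year
Combined annual = $9,476.04
Monthly = $9,476.04 ÷ 12 = $789.67
Required cushion = 2 × $789.67 = $1,579.34
Excess over cushion: $1,911.32 − $1,579.34 = $331.98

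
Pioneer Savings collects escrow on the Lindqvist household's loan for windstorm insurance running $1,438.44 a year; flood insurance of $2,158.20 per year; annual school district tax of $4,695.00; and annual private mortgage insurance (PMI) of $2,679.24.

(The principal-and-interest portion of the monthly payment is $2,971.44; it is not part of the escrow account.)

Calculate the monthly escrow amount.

Windstorm insurance: $1,438.44 annually
Flood insurance: $2,158.20 annually
School district tax: $4,695.00 annually
Private mortgage insurance (PMI): $2,679.24 annually
Yearly total = $10,970.88
Monthly = $10,970.88 ÷ 12 = $914.24

$914.24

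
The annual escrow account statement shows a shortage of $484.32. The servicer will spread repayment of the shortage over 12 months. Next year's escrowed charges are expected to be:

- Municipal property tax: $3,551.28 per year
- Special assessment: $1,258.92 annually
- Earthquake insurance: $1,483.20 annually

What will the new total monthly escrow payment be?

Municipal property tax = $3,551.28/yr
Special assessment = $1,258.92/yr
Earthquake insurance = $1,483.20/yr
Yearly total = $3,551.28 + $1,258.92 + $1,483.20 = $6,293.40
Monthly escrow = $6,293.40 / 12 = $524.45
Monthly shortage recovery: $484.32 ÷ 12 = $40.36
Adjusted monthly = $524.45 + $40.36 = $564.81

$564.81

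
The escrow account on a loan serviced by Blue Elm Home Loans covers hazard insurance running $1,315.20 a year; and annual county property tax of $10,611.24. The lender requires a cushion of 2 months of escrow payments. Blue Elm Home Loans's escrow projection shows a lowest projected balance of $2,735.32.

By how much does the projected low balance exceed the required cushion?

Hazard insurance: $1,315.20
County property tax: $10,611.24
Total per year = $11,926.44
Monthly escrow = $11,926.44 / 12 = $993.87
Required cushion = 2 × $993.87 = $1,987.74
Excess over cushion: $2,735.32 − $1,987.74 = $747.58

$747.58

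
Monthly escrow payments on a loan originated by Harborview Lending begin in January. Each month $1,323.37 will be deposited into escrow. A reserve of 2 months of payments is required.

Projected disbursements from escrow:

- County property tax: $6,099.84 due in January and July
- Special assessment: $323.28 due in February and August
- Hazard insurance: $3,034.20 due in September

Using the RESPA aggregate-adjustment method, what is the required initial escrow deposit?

$7,423.21

Cushion = 2 × $1,323.37 = $2,646.74
Trial balance (start $0, +$1,323.37 each month, − disbursements):
  Jan: +$1,323.37 − $6,099.84 → -$4,776.47
  Feb: +$1,323.37 − $323.28 → -$3,776.38
  Mar: +$1,323.37 → -$2,453.01
  Apr: +$1,323.37 → -$1,129.64
  May: +$1,323.37 → $193.73
  Jun: +$1,323.37 → $1,517.10
  Jul: +$1,323.37 − $6,099.84 → -$3,259.37
  Aug: +$1,323.37 − $323.28 → -$2,259.28
  Sep: +$1,323.37 − $3,034.20 → -$3,970.11
  Oct: +$1,323.37 → -$2,646.74
  Nov: +$1,323.37 → -$1,323.37
  Dec: +$1,323.37 → $0.00
Lowest trial balance = -$4,776.47 (Jan)
Initial deposit = cushion − low point = $2,646.74 − (-$4,776.47) = $7,423.21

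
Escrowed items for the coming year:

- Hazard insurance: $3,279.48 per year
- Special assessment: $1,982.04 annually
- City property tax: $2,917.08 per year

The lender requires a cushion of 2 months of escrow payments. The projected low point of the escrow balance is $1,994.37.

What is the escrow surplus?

Hazard insurance — $3,279.48/yr
Special assessment — $1,982.04/yr
City property tax — $2,917.08/yr
Total per year = $3,279.48 + $1,982.04 + $2,917.08 = $8,178.60
Base monthly escrow = $8,178.60 ÷ 12 = $681.55
Required reserve = 2 × $681.55 = $1,363.10
Excess over cushion: $1,994.37 − $1,363.10 = $631.27

$631.27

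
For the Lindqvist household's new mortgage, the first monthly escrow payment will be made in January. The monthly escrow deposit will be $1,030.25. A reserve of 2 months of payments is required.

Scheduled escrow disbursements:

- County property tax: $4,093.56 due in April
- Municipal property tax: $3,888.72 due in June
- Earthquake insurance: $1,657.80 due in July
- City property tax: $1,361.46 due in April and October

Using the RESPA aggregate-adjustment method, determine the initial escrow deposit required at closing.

$5,850.29

Cushion = 2 × $1,030.25 = $2,060.50
Trial balance (start $0, +$1,030.25 each month, − disbursements):
  Jan: +$1,030.25 → $1,030.25
  Feb: +$1,030.25 → $2,060.50
  Mar: +$1,030.25 → $3,090.75
  Apr: +$1,030.25 − $5,455.02 → -$1,334.02
  May: +$1,030.25 → -$303.77
  Jun: +$1,030.25 − $3,888.72 → -$3,162.24
  Jul: +$1,030.25 − $1,657.80 → -$3,789.79
  Aug: +$1,030.25 → -$2,759.54
  Sep: +$1,030.25 → -$1,729.29
  Oct: +$1,030.25 − $1,361.46 → -$2,060.50
  Nov: +$1,030.25 → -$1,030.25
  Dec: +$1,030.25 → $0.00
Lowest trial balance = -$3,789.79 (Jul)
Initial deposit = cushion − low point = $2,060.50 − (-$3,789.79) = $5,850.29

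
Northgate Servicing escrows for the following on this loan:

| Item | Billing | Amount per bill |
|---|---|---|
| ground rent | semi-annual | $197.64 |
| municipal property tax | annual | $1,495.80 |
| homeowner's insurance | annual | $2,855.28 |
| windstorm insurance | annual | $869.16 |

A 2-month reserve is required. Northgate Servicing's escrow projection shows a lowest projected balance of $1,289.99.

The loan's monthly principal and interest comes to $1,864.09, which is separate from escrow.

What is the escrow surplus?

Ground rent: $197.64 × 2 = $395.28
Municipal property tax: $1,495.80
Homeowner's insurance: $2,855.28
Windstorm insurance: $869.16
Total per year = $395.28 + $1,495.80 + $2,855.28 + $869.16 = $5,615.52
Monthly escrow = $5,615.52 ÷ 12 = $467.96
Required cushion = 2 × $467.96 = $935.92
Excess over cushion: $1,289.99 − $935.92 = $354.07

$354.07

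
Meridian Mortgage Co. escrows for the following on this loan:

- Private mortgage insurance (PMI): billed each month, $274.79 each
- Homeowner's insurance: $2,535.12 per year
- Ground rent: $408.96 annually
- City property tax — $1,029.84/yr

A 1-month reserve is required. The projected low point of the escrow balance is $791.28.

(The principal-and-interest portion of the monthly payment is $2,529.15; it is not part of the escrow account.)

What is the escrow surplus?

Private mortgage insurance (PMI): $274.79 × 12 = $3,297.48 annually
Homeowner's insurance: $2,535.12 annually
Ground rent: $408.96 annually
City property tax: $1,029.84 annually
Combined annual = $3,297.48 + $2,535.12 + $408.96 + $1,029.84 = $7,271.40
Monthly = $7,271.40 ÷ 12 = $605.95
Cushion = 1 × $605.95 = $605.95
Surplus = $791.28 − $605.95 = $185.33

$185.33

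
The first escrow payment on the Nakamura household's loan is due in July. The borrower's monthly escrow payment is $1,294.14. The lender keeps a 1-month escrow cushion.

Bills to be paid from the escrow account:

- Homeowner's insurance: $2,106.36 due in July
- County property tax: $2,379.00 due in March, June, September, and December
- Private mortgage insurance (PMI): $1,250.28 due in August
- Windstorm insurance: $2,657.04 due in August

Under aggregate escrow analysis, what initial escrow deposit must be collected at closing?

Cushion = 1 × $1,294.14 = $1,294.14
Trial balance (start $0, +$1,294.14 each month, − disbursements):
  Jul: +$1,294.14 − $2,106.36 → -$812.22
  Aug: +$1,294.14 − $3,907.32 → -$3,425.40
  Sep: +$1,294.14 − $2,379.00 → -$4,510.26
  Oct: +$1,294.14 → -$3,216.12
  Nov: +$1,294.14 → -$1,921.98
  Dec: +$1,294.14 − $2,379.00 → -$3,006.84
  Jan: +$1,294.14 → -$1,712.70
  Feb: +$1,294.14 → -$418.56
  Mar: +$1,294.14 − $2,379.00 → -$1,503.42
  Apr: +$1,294.14 → -$209.28
  May: +$1,294.14 → $1,084.86
  Jun: +$1,294.14 − $2,379.00 → $0.00
Lowest trial balance = -$4,510.26 (Sep)
Initial deposit = cushion − low point = $1,294.14 − (-$4,510.26) = $5,804.40

$5,804.40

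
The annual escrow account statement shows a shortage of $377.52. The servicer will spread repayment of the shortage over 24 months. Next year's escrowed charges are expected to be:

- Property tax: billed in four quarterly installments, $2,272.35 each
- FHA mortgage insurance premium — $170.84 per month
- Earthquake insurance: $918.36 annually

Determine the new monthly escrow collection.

Property tax — $2,272.35 × 4 = $9,089.40 per year
FHA mortgage insurance premium — $170.84 × 12 = $2,050.08 per year
Earthquake insurance — $918.36 per year
Total annual escrow = $12,057.84
Per month = $12,057.84 ÷ 12 = $1,004.82
Shortage per month = $377.52 / 24 = $15.73
Adjusted monthly = $1,004.82 + $15.73 = $1,020.55

$1,020.55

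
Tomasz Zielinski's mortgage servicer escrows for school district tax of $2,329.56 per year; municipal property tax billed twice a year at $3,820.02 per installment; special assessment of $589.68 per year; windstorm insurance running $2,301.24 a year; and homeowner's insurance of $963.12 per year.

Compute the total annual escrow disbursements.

$13,823.64

School district tax — $2,329.56 per year
Municipal property tax — $3,820.02 × 2 = $7,640.04 per year
Special assessment — $589.68 per year
Windstorm insurance — $2,301.24 per year
Homeowner's insurance — $963.12 per year
Combined annual = $13,823.64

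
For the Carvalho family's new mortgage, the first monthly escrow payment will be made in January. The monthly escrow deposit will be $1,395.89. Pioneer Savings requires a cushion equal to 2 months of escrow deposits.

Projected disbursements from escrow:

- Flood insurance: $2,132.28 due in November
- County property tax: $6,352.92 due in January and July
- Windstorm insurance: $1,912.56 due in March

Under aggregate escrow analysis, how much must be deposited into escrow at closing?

Cushion = 2 × $1,395.89 = $2,791.78
Trial balance (start $0, +$1,395.89 each month, − disbursements):
  Jan: +$1,395.89 − $6,352.92 → -$4,957.03
  Feb: +$1,395.89 → -$3,561.14
  Mar: +$1,395.89 − $1,912.56 → -$4,077.81
  Apr: +$1,395.89 → -$2,681.92
  May: +$1,395.89 → -$1,286.03
  Jun: +$1,395.89 → $109.86
  Jul: +$1,395.89 − $6,352.92 → -$4,847.17
  Aug: +$1,395.89 → -$3,451.28
  Sep: +$1,395.89 → -$2,055.39
  Oct: +$1,395.89 → -$659.50
  Nov: +$1,395.89 − $2,132.28 → -$1,395.89
  Dec: +$1,395.89 → $0.00
Lowest trial balance = -$4,957.03 (Jan)
Initial deposit = cushion − low point = $2,791.78 − (-$4,957.03) = $7,748.81

$7,748.81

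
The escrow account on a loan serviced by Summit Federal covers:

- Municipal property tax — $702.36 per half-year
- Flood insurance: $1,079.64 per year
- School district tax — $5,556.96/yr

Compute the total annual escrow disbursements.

$8,041.32

Municipal property tax: $702.36 × 2 = $1,404.72 per year
Flood insurance: $1,079.64 per year
School district tax: $5,556.96 per year
Yearly total = $8,041.32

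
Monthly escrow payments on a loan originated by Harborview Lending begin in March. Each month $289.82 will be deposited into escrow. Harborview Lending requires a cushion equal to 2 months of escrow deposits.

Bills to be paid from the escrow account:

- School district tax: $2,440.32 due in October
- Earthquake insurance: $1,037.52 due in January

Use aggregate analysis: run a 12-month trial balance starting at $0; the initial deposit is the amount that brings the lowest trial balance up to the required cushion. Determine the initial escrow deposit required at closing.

$869.46

Cushion = 2 × $289.82 = $579.64
Trial balance (start $0, +$289.82 each month, − disbursements):
  Mar: +$289.82 → $289.82
  Apr: +$289.82 → $579.64
  May: +$289.82 → $869.46
  Jun: +$289.82 → $1,159.28
  Jul: +$289.82 → $1,449.10
  Aug: +$289.82 → $1,738.92
  Sep: +$289.82 → $2,028.74
  Oct: +$289.82 − $2,440.32 → -$121.76
  Nov: +$289.82 → $168.06
  Dec: +$289.82 → $457.88
  Jan: +$289.82 − $1,037.52 → -$289.82
  Feb: +$289.82 → $0.00
Lowest trial balance = -$289.82 (Jan)
Initial deposit = cushion − low point = $579.64 − (-$289.82) = $869.46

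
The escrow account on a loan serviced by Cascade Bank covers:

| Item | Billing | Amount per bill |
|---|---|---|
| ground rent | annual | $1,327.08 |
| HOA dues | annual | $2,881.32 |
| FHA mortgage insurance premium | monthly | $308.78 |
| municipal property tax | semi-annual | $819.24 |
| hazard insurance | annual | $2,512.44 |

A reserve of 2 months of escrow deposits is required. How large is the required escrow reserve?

$2,010.78

Ground rent — $1,327.08 per year
HOA dues — $2,881.32 per year
FHA mortgage insurance premium — $308.78 × 12 = $3,705.36 per year
Municipal property tax — $819.24 × 2 = $1,638.48 per year
Hazard insurance — $2,512.44 per year
Yearly total = $12,064.68
Monthly escrow = $12,064.68 ÷ 12 = $1,005.39
Required cushion = 2 × $1,005.39 = $2,010.78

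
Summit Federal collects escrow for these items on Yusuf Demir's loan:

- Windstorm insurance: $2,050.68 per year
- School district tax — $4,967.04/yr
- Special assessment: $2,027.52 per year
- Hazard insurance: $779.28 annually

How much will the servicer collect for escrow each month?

Windstorm insurance — $2,050.68 annually
School district tax — $4,967.04 annually
Special assessment — $2,027.52 annually
Hazard insurance — $779.28 annually
Total annual escrow = $9,824.52
Per month = $9,824.52 ÷ 12 = $818.71

$818.71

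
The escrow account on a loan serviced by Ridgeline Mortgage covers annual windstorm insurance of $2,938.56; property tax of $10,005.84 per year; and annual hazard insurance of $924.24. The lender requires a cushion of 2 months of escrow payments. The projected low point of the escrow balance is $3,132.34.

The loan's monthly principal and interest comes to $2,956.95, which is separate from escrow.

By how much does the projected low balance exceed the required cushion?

Windstorm insurance — $2,938.56 per year
Property tax — $10,005.84 per year
Hazard insurance — $924.24 per year
Total annual escrow = $2,938.56 + $10,005.84 + $924.24 = $13,868.64
Monthly escrow = $13,868.64 ÷ 12 = $1,155.72
Required cushion = 2 × $1,155.72 = $2,311.44
Excess over cushion: $3,132.34 − $2,311.44 = $820.90

$820.90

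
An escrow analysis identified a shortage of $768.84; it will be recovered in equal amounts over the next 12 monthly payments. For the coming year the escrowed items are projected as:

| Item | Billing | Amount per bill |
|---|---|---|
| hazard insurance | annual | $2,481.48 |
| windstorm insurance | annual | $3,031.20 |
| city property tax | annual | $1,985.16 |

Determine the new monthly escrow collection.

Hazard insurance = $2,481.48 annually
Windstorm insurance = $3,031.20 annually
City property tax = $1,985.16 annually
Total per year = $2,481.48 + $3,031.20 + $1,985.16 = $7,497.84
Base monthly escrow = $7,497.84 ÷ 12 = $624.82
Monthly shortage recovery: $768.84 ÷ 12 = $64.07
New monthly escrow = $624.82 + $64.07 = $688.89

$688.89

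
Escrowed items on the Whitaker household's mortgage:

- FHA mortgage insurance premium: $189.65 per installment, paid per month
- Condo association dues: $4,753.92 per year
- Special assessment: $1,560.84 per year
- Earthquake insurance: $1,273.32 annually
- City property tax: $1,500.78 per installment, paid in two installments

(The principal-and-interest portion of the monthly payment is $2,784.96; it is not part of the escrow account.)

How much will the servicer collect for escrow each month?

$1,072.12

FHA mortgage insurance premium: $189.65 × 12 = $2,275.80 annually
Condo association dues: $4,753.92 annually
Special assessment: $1,560.84 annually
Earthquake insurance: $1,273.32 annually
City property tax: $1,500.78 × 2 = $3,001.56 annually
Total annual escrow = $2,275.80 + $4,753.92 + $1,560.84 + $1,273.32 + $3,001.56 = $12,865.44
Monthly escrow = $12,865.44 / 12 = $1,072.12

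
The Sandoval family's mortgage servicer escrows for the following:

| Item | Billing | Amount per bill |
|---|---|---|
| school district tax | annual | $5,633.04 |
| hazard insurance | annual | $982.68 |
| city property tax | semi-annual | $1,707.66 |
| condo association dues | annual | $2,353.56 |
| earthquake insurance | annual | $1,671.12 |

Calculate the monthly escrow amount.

School district tax: $5,633.04 per year
Hazard insurance: $982.68 per year
City property tax: $1,707.66 × 2 = $3,415.32 per year
Condo association dues: $2,353.56 per year
Earthquake insurance: $1,671.12 per year
Combined annual = $14,055.72
Per month = $14,055.72 / 12 = $1,171.31

$1,171.31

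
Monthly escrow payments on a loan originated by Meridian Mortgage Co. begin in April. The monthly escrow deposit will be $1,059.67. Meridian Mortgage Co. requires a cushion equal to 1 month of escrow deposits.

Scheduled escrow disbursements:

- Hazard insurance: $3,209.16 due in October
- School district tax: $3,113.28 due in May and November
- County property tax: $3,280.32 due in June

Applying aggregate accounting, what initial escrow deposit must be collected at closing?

$5,298.35

Cushion = 1 × $1,059.67 = $1,059.67
Trial balance (start $0, +$1,059.67 each month, − disbursements):
  Apr: +$1,059.67 → $1,059.67
  May: +$1,059.67 − $3,113.28 → -$993.94
  Jun: +$1,059.67 − $3,280.32 → -$3,214.59
  Jul: +$1,059.67 → -$2,154.92
  Aug: +$1,059.67 → -$1,095.25
  Sep: +$1,059.67 → -$35.58
  Oct: +$1,059.67 − $3,209.16 → -$2,185.07
  Nov: +$1,059.67 − $3,113.28 → -$4,238.68
  Dec: +$1,059.67 → -$3,179.01
  Jan: +$1,059.67 → -$2,119.34
  Feb: +$1,059.67 → -$1,059.67
  Mar: +$1,059.67 → $0.00
Lowest trial balance = -$4,238.68 (Nov)
Initial deposit = cushion − low point = $1,059.67 − (-$4,238.68) = $5,298.35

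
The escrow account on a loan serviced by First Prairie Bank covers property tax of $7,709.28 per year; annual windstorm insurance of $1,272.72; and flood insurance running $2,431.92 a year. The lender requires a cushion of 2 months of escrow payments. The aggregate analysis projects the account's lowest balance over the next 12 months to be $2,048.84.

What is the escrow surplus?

Property tax: $7,709.28/yr
Windstorm insurance: $1,272.72/yr
Flood insurance: $2,431.92/yr
Total per year = $11,413.92
Monthly escrow = $11,413.92 ÷ 12 = $951.16
Cushion = 2 × $951.16 = $1,902.32
Surplus = $2,048.84 − $1,902.32 = $146.52

$146.52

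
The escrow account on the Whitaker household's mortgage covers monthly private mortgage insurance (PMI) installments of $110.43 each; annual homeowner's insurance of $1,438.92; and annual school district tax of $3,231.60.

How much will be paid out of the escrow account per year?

Private mortgage insurance (PMI) = $110.43 × 12 = $1,325.16 annually
Homeowner's insurance = $1,438.92 annually
School district tax = $3,231.60 annually
Total per year = $5,995.68

$5,995.68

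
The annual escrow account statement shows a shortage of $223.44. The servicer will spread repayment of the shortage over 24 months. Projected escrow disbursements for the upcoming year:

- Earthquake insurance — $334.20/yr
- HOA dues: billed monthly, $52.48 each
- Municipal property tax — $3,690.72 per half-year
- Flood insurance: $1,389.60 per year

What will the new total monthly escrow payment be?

Earthquake insurance = $334.20 annually
HOA dues = $52.48 × 12 = $629.76 annually
Municipal property tax = $3,690.72 × 2 = $7,381.44 annually
Flood insurance = $1,389.60 annually
Combined annual = $334.20 + $629.76 + $7,381.44 + $1,389.60 = $9,735.00
Per month = $9,735.00 / 12 = $811.25
Monthly shortage recovery: $223.44 ÷ 24 = $9.31
New monthly escrow = $811.25 + $9.31 = $820.56

$820.56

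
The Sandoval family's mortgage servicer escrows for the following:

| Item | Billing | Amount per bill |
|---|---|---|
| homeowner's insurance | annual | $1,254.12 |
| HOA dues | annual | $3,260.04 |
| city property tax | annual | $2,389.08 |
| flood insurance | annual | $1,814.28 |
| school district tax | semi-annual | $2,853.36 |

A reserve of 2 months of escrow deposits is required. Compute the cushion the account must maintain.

Homeowner's insurance — $1,254.12 annually
HOA dues — $3,260.04 annually
City property tax — $2,389.08 annually
Flood insurance — $1,814.28 annually
School district tax — $2,853.36 × 2 = $5,706.72 annually
Total annual escrow = $1,254.12 + $3,260.04 + $2,389.08 + $1,814.28 + $5,706.72 = $14,424.24
Base monthly escrow = $14,424.24 ÷ 12 = $1,202.02
Required cushion = 2 × $1,202.02 = $2,404.04

$2,404.04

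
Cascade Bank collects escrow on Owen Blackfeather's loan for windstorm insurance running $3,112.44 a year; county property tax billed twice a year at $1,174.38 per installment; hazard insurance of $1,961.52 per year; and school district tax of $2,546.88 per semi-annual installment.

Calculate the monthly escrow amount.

Windstorm insurance: $3,112.44 per year
County property tax: $1,174.38 × 2 = $2,348.76 per year
Hazard insurance: $1,961.52 per year
School district tax: $2,546.88 × 2 = $5,093.76 per year
Total per year = $3,112.44 + $2,348.76 + $1,961.52 + $5,093.76 = $12,516.48
Monthly = $12,516.48 / 12 = $1,043.04

$1,043.04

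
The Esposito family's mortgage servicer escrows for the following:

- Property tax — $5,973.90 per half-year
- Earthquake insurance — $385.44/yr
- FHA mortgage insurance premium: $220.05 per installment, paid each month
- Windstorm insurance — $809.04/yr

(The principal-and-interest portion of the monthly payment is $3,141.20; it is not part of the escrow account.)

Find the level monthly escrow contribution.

Property tax = $5,973.90 × 2 = $11,947.80 per year
Earthquake insurance = $385.44 per year
FHA mortgage insurance premium = $220.05 × 12 = $2,640.60 per year
Windstorm insurance = $809.04 per year
Annual escrow total = $11,947.80 + $385.44 + $2,640.60 + $809.04 = $15,782.88
Per month = $15,782.88 / 12 = $1,315.24

$1,315.24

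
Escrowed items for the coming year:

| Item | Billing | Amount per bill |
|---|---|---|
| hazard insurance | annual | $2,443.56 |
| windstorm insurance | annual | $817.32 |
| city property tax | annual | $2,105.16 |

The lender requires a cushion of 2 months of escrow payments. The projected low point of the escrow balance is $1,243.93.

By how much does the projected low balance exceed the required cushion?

Hazard insurance = $2,443.56 per year
Windstorm insurance = $817.32 per year
City property tax = $2,105.16 per year
Yearly total = $2,443.56 + $817.32 + $2,105.16 = $5,366.04
Monthly escrow = $5,366.04 ÷ 12 = $447.17
Cushion = 2 × $447.17 = $894.34
Excess over cushion: $1,243.93 − $894.34 = $349.59

$349.59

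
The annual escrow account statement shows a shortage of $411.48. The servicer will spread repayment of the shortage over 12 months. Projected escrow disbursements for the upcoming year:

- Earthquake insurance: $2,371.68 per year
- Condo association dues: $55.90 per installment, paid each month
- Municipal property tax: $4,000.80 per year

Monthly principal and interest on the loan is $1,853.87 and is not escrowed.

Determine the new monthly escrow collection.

$621.23

Earthquake insurance = $2,371.68 per year
Condo association dues = $55.90 × 12 = $670.80 per year
Municipal property tax = $4,000.80 per year
Total annual escrow = $7,043.28
Base monthly escrow = $7,043.28 ÷ 12 = $586.94
Shortage per month = $411.48 ÷ 12 = $34.29
New monthly escrow = $586.94 + $34.29 = $621.23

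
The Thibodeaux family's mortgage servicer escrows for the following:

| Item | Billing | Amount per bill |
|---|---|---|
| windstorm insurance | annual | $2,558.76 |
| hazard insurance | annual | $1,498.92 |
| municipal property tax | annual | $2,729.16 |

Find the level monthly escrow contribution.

Windstorm insurance: $2,558.76/yr
Hazard insurance: $1,498.92/yr
Municipal property tax: $2,729.16/yr
Combined annual = $2,558.76 + $1,498.92 + $2,729.16 = $6,786.84
Base monthly escrow = $6,786.84 ÷ 12 = $565.57

$565.57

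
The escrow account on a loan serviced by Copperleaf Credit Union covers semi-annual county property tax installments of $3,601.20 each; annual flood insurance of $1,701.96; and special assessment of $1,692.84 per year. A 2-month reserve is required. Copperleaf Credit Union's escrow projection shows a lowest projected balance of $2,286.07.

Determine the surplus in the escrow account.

County property tax = $3,601.20 × 2 = $7,202.40 annually
Flood insurance = $1,701.96 annually
Special assessment = $1,692.84 annually
Yearly total = $10,597.20
Per month = $10,597.20 / 12 = $883.10
Required reserve = 2 × $883.10 = $1,766.20
Surplus = $2,286.07 − $1,766.20 = $519.87

$519.87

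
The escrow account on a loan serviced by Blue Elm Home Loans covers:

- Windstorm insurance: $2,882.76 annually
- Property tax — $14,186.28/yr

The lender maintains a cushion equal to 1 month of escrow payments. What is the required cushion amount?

$1,422.42

Windstorm insurance — $2,882.76 annually
Property tax — $14,186.28 annually
Yearly total = $2,882.76 + $14,186.28 = $17,069.04
Per month = $17,069.04 ÷ 12 = $1,422.42
Reserve = 1 × $1,422.42 = $1,422.42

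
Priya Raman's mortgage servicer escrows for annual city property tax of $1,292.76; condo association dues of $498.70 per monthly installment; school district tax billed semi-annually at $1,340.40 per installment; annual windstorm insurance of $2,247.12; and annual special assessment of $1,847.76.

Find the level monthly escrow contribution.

City property tax: $1,292.76 per year
Condo association dues: $498.70 × 12 = $5,984.40 per year
School district tax: $1,340.40 × 2 = $2,680.80 per year
Windstorm insurance: $2,247.12 per year
Special assessment: $1,847.76 per year
Annual escrow total = $1,292.76 + $5,984.40 + $2,680.80 + $2,247.12 + $1,847.76 = $14,052.84
Base monthly escrow = $14,052.84 / 12 = $1,171.07

$1,171.07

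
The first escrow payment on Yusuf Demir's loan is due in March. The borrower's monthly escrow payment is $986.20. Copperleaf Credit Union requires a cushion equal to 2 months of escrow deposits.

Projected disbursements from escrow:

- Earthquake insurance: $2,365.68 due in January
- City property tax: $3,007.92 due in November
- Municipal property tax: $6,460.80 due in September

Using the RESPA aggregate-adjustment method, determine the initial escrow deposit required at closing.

Cushion = 2 × $986.20 = $1,972.40
Trial balance (start $0, +$986.20 each month, − disbursements):
  Mar: +$986.20 → $986.20
  Apr: +$986.20 → $1,972.40
  May: +$986.20 → $2,958.60
  Jun: +$986.20 → $3,944.80
  Jul: +$986.20 → $4,931.00
  Aug: +$986.20 → $5,917.20
  Sep: +$986.20 − $6,460.80 → $442.60
  Oct: +$986.20 → $1,428.80
  Nov: +$986.20 − $3,007.92 → -$592.92
  Dec: +$986.20 → $393.28
  Jan: +$986.20 − $2,365.68 → -$986.20
  Feb: +$986.20 → $0.00
Lowest trial balance = -$986.20 (Jan)
Initial deposit = cushion − low point = $1,972.40 − (-$986.20) = $2,958.60

$2,958.60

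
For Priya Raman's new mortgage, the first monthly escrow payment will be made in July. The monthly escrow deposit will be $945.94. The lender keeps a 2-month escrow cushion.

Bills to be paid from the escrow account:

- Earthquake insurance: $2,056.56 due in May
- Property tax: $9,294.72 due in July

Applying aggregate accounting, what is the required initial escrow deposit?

$10,240.66

Cushion = 2 × $945.94 = $1,891.88
Trial balance (start $0, +$945.94 each month, − disbursements):
  Jul: +$945.94 − $9,294.72 → -$8,348.78
  Aug: +$945.94 → -$7,402.84
  Sep: +$945.94 → -$6,456.90
  Oct: +$945.94 → -$5,510.96
  Nov: +$945.94 → -$4,565.02
  Dec: +$945.94 → -$3,619.08
  Jan: +$945.94 → -$2,673.14
  Feb: +$945.94 → -$1,727.20
  Mar: +$945.94 → -$781.26
  Apr: +$945.94 → $164.68
  May: +$945.94 − $2,056.56 → -$945.94
  Jun: +$945.94 → $0.00
Lowest trial balance = -$8,348.78 (Jul)
Initial deposit = cushion − low point = $1,891.88 − (-$8,348.78) = $10,240.66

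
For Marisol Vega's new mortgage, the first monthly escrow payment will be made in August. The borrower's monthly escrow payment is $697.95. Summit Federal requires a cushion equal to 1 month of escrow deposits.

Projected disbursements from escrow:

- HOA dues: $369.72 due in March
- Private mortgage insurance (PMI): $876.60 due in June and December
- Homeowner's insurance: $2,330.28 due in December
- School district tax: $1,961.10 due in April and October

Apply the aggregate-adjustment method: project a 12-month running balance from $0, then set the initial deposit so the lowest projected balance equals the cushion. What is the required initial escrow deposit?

Cushion = 1 × $697.95 = $697.95
Trial balance (start $0, +$697.95 each month, − disbursements):
  Aug: +$697.95 → $697.95
  Sep: +$697.95 → $1,395.90
  Oct: +$697.95 − $1,961.10 → $132.75
  Nov: +$697.95 → $830.70
  Dec: +$697.95 − $3,206.88 → -$1,678.23
  Jan: +$697.95 → -$980.28
  Feb: +$697.95 → -$282.33
  Mar: +$697.95 − $369.72 → $45.90
  Apr: +$697.95 − $1,961.10 → -$1,217.25
  May: +$697.95 → -$519.30
  Jun: +$697.95 − $876.60 → -$697.95
  Jul: +$697.95 → $0.00
Lowest trial balance = -$1,678.23 (Dec)
Initial deposit = cushion − low point = $697.95 − (-$1,678.23) = $2,376.18

$2,376.18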